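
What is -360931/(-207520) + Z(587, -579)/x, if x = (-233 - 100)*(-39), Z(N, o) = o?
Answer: 1522418939/898354080 ≈ 1.6947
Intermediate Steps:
x = 12987 (x = -333*(-39) = 12987)
-360931/(-207520) + Z(587, -579)/x = -360931/(-207520) - 579/12987 = -360931*(-1/207520) - 579*1/12987 = 360931/207520 - 193/4329 = 1522418939/898354080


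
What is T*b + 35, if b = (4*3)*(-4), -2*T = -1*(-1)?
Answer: 59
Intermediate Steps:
T = -1/2 (T = -(-1)*(-1)/2 = -1/2*1 = -1/2 ≈ -0.50000)
b = -48 (b = 12*(-4) = -48)
T*b + 35 = -1/2*(-48) + 35 = 24 + 35 = 59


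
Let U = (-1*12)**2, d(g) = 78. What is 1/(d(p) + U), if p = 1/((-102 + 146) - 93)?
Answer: 1/222 ≈ 0.0045045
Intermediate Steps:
p = -1/49 (p = 1/(44 - 93) = 1/(-49) = -1/49 ≈ -0.020408)
U = 144 (U = (-12)**2 = 144)
1/(d(p) + U) = 1/(78 + 144) = 1/222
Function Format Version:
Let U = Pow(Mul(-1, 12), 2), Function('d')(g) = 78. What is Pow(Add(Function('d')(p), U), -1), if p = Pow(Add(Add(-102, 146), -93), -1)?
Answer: Rational(1, 222) ≈ 0.0045045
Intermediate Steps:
p = Rational(-1, 49) (p = Pow(Add(44, -93), -1) = Pow(-49, -1) = Rational(-1, 49) ≈ -0.020408)
U = 144 (U = Pow(-12, 2) = 144)
Pow(Add(Function('d')(p), U), -1) = Pow(Add(78, 144), -1) = Pow(222, -1) = Rational(1, 222)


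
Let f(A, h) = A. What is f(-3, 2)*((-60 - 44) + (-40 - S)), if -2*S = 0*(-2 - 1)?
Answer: 432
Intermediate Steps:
S = 0 (S = -0*(-2 - 1) = -0*(-3) = -1/2*0 = 0)
f(-3, 2)*((-60 - 44) + (-40 - S)) = -3*((-60 - 44) + (-40 - 1*0)) = -3*(-104 + (-40 + 0)) = -3*(-104 - 40) = -3*(-144) = 432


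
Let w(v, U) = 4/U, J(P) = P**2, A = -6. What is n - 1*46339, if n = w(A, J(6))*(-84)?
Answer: -139045/3 ≈ -46348.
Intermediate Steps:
n = -28/3 (n = (4/(6**2))*(-84) = (4/36)*(-84) = (4*(1/36))*(-84) = (1/9)*(-84) = -28/3 ≈ -9.3333)
n - 1*46339 = -28/3 - 1*46339 = -28/3 - 46339 = -139045/3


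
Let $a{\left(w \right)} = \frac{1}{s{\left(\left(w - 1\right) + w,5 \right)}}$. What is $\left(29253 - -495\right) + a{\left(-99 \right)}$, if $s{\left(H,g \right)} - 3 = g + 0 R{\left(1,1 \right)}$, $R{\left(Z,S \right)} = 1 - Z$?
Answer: $\frac{237985}{8} \approx 29748.0$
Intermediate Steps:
$s{\left(H,g \right)} = 3 + g$ ($s{\left(H,g \right)} = 3 + \left(g + 0 \left(1 - 1\right)\right) = 3 + \left(g + 0 \cdot 0\right) = 3 + \left(g + 0\right) = 3 + g$)
$a{\left(w \right)} = \frac{1}{8}$ ($a{\left(w \right)} = \frac{1}{3 + 5} = \frac{1}{8}$)
$\left(29253 - -495\right) + a{\left(-99 \right)} = \left(29253 - -495\right) + \frac{1}{8} = \left(29253 + 495\right) + \frac{1}{8} = 29748 + \frac{1}{8} = \frac{237985}{8}$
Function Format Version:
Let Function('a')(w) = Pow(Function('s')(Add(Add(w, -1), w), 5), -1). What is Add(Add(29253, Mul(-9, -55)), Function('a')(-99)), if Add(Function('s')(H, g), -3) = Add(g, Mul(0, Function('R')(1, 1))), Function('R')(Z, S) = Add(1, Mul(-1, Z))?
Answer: Rational(237985, 8) ≈ 29748.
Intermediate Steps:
Function('s')(H, g) = Add(3, g) (Function('s')(H, g) = Add(3, Add(g, Mul(0, Add(1, Mul(-1, 1))))) = Add(3, Add(g, Mul(0, Add(1, -1)))) = Add(3, Add(g, Mul(0, 0))) = Add(3, Add(g, 0)) = Add(3, g))
Function('a')(w) = Rational(1, 8) (Function('a')(w) = Pow(Add(3, 5), -1) = Pow(8, -1) = Rational(1, 8))
Add(Add(29253, Mul(-9, -55)), Function('a')(-99)) = Add(Add(29253, Mul(-9, -55)), Rational(1, 8)) = Add(Add(29253, 495), Rational(1, 8)) = Add(29748, Rational(1, 8)) = Rational(237985, 8)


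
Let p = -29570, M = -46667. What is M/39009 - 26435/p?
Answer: -69748055/230699226 ≈ -0.30233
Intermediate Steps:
M/39009 - 26435/p = -46667/39009 - 26435/(-29570) = -46667*1/39009 - 26435*(-1/29570) = -46667/39009 + 5287/5914 = -69748055/230699226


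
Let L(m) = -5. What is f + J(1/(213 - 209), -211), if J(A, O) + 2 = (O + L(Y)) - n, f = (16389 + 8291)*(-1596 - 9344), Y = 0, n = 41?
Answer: -269999459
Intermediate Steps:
f = -269999200 (f = 24680*(-10940) = -269999200)
J(A, O) = -48 + O (J(A, O) = -2 + ((O - 5) - 1*41) = -2 + ((-5 + O) - 41) = -2 + (-46 + O) = -48 + O)
f + J(1/(213 - 209), -211) = -269999200 + (-48 - 211) = -269999200 - 259 = -269999459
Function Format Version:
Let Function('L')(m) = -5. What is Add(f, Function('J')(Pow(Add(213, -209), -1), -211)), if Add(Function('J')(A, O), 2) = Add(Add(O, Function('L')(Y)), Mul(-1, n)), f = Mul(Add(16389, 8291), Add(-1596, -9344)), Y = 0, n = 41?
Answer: -269999459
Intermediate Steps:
f = -269999200 (f = Mul(24680, -10940) = -269999200)
Function('J')(A, O) = Add(-48, O) (Function('J')(A, O) = Add(-2, Add(Add(O, -5), Mul(-1, 41))) = Add(-2, Add(Add(-5, O), -41)) = Add(-2, Add(-46, O)) = Add(-48, O))
Add(f, Function('J')(Pow(Add(213, -209), -1), -211)) = Add(-269999200, Add(-48, -211)) = Add(-269999200, -259) = -269999459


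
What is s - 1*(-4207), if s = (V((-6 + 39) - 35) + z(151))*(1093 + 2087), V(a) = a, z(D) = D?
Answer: 478027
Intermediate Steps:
s = 473820 (s = (((-6 + 39) - 35) + 151)*(1093 + 2087) = ((33 - 35) + 151)*3180 = (-2 + 151)*3180 = 149*3180 = 473820)
s - 1*(-4207) = 473820 - 1*(-4207) = 473820 + 4207 = 478027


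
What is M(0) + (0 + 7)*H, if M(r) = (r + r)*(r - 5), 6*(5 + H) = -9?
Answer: -91/2 ≈ -45.500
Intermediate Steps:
H = -13/2 (H = -5 + (⅙)*(-9) = -5 - 3/2 = -13/2 ≈ -6.5000)
M(r) = 2*r*(-5 + r) (M(r) = (2*r)*(-5 + r) = 2*r*(-5 + r))
M(0) + (0 + 7)*H = 2*0*(-5 + 0) + (0 + 7)*(-13/2) = 2*0*(-5) + 7*(-13/2) = 0 - 91/2 = -91/2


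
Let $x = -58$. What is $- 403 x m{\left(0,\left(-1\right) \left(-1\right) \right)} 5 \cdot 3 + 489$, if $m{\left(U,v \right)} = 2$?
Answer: $701709$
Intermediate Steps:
$- 403 x m{\left(0,\left(-1\right) \left(-1\right) \right)} 5 \cdot 3 + 489 = - 403 \left(- 58 \cdot 2 \cdot 5 \cdot 3\right) + 489 = - 403 \left(- 58 \cdot 10 \cdot 3\right) + 489 = - 403 \left(\left(-58\right) 30\right) + 489 = \left(-403\right) \left(-1740\right) + 489 = 701220 + 489 = 701709$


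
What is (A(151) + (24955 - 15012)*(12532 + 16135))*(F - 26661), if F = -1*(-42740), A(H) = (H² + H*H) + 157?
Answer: 4583829297460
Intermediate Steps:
A(H) = 157 + 2*H² (A(H) = (H² + H²) + 157 = 2*H² + 157 = 157 + 2*H²)
F = 42740
(A(151) + (24955 - 15012)*(12532 + 16135))*(F - 26661) = ((157 + 2*151²) + (24955 - 15012)*(12532 + 16135))*(42740 - 26661) = ((157 + 2*22801) + 9943*28667)*16079 = ((157 + 45602) + 285035981)*16079 = (45759 + 285035981)*16079 = 285081740*16079 = 4583829297460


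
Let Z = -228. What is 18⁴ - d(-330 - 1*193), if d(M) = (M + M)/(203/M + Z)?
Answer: 12538521214/119447 ≈ 1.0497e+5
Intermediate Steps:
d(M) = 2*M/(-228 + 203/M) (d(M) = (M + M)/(203/M - 228) = (2*M)/(-228 + 203/M) = 2*M/(-228 + 203/M))
18⁴ - d(-330 - 1*193) = 18⁴ - 2*(-330 - 1*193)²/(203 - 228*(-330 - 1*193)) = 104976 - 2*(-330 - 193)²/(203 - 228*(-330 - 193)) = 104976 - 2*(-523)²/(203 - 228*(-523)) = 104976 - 2*273529/(203 + 119244) = 104976 - 2*273529/119447 = 104976 - 1*547058/119447 = 104976 - 547058/119447 = 12538521214/119447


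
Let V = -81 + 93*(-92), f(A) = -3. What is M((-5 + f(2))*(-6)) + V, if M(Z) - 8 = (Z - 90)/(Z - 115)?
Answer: -578101/67 ≈ -8628.4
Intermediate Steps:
M(Z) = 8 + (-90 + Z)/(-115 + Z) (M(Z) = 8 + (Z - 90)/(Z - 115) = 8 + (-90 + Z)/(-115 + Z))
V = -8637 (V = -81 - 8556 = -8637)
M((-5 + f(2))*(-6)) + V = (-1010 + 9*((-5 - 3)*(-6)))/(-115 + (-5 - 3)*(-6)) - 8637 = (-1010 + 9*(-8*(-6)))/(-115 - 8*(-6)) - 8637 = (-1010 + 9*48)/(-115 + 48) - 8637 = (-1010 + 432)/(-67) - 8637 = -1/67*(-578) - 8637 = 578/67 - 8637 = -578101/67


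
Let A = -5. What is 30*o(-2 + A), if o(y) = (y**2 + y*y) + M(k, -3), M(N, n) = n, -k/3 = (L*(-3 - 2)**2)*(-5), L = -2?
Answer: 2850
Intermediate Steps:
k = -750 (k = -3*(-2*(-3 - 2)**2)*(-5) = -3*(-2*(-5)**2)*(-5) = -3*(-2*25)*(-5) = -(-150)*(-5) = -3*250 = -750)
o(y) = -3 + 2*y**2 (o(y) = (y**2 + y*y) - 3 = (y**2 + y**2) - 3 = 2*y**2 - 3 = -3 + 2*y**2)
30*o(-2 + A) = 30*(-3 + 2*(-2 - 5)**2) = 30*(-3 + 2*(-7)**2) = 30*(-3 + 2*49) = 30*(-3 + 98) = 30*95 = 2850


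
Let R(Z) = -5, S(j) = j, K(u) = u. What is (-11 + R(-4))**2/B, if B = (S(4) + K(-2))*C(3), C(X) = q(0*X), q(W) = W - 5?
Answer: -128/5 ≈ -25.600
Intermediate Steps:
q(W) = -5 + W
C(X) = -5 (C(X) = -5 + 0*X = -5 + 0 = -5)
B = -10 (B = (4 - 2)*(-5) = 2*(-5) = -10)
(-11 + R(-4))**2/B = (-11 - 5)**2/(-10) = (-16)**2*(-1/10) = 256*(-1/10) = -128/5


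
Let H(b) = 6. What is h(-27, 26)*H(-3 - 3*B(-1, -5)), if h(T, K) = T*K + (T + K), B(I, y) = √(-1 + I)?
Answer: -4218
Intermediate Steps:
h(T, K) = K + T + K*T (h(T, K) = K*T + (K + T) = K + T + K*T)
h(-27, 26)*H(-3 - 3*B(-1, -5)) = (26 - 27 + 26*(-27))*6 = (26 - 27 - 702)*6 = -703*6 = -4218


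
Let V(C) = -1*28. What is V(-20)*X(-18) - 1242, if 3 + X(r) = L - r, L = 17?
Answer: -2138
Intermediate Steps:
V(C) = -28
X(r) = 14 - r (X(r) = -3 + (17 - r) = 14 - r)
V(-20)*X(-18) - 1242 = -28*(14 - 1*(-18)) - 1242 = -28*(14 + 18) - 1242 = -28*32 - 1242 = -896 - 1242 = -2138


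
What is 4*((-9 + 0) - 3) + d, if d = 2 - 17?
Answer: -63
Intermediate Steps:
d = -15
4*((-9 + 0) - 3) + d = 4*((-9 + 0) - 3) - 15 = 4*(-9 - 3) - 15 = 4*(-12) - 15 = -48 - 15 = -63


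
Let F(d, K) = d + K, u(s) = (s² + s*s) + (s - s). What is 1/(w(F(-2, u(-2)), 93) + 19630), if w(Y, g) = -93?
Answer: 1/19537 ≈ 5.1185e-5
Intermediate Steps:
u(s) = 2*s² (u(s) = (s² + s²) + 0 = 2*s² + 0 = 2*s²)
F(d, K) = K + d
1/(w(F(-2, u(-2)), 93) + 19630) = 1/(-93 + 19630) = 1/19537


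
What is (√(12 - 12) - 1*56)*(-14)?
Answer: 784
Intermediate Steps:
(√(12 - 12) - 1*56)*(-14) = (√0 - 56)*(-14) = (0 - 56)*(-14) = -56*(-14) = 784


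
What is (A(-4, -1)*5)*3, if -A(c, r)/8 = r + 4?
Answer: -360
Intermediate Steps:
A(c, r) = -32 - 8*r (A(c, r) = -8*(r + 4) = -8*(4 + r) = -32 - 8*r)
(A(-4, -1)*5)*3 = ((-32 - 8*(-1))*5)*3 = ((-32 + 8)*5)*3 = -24*5*3 = -120*3 = -360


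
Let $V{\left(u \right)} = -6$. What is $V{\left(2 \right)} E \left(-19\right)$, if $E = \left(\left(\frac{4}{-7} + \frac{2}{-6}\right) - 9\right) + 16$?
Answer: $\frac{4864}{7} \approx 694.86$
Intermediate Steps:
$E = \frac{128}{21}$ ($E = \left(\left(4 \left(- \frac{1}{7}\right) + 2 \left(- \frac{1}{6}\right)\right) - 9\right) + 16 = \left(\left(- \frac{4}{7} - \frac{1}{3}\right) - 9\right) + 16 = \left(- \frac{19}{21} - 9\right) + 16 = - \frac{208}{21} + 16 = \frac{128}{21} \approx 6.0952$)
$V{\left(2 \right)} E \left(-19\right) = \left(-6\right) \frac{128}{21} \left(-19\right) = \left(- \frac{256}{7}\right) \left(-19\right) = \frac{4864}{7}$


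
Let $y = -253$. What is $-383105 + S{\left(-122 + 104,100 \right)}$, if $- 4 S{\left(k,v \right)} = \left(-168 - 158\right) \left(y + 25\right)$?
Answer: $-401687$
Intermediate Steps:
$S{\left(k,v \right)} = -18582$ ($S{\left(k,v \right)} = - \frac{\left(-168 - 158\right) \left(-253 + 25\right)}{4} = - \frac{\left(-326\right) \left(-228\right)}{4} = \left(- \frac{1}{4}\right) 74328 = -18582$)
$-383105 + S{\left(-122 + 104,100 \right)} = -383105 - 18582 = -401687$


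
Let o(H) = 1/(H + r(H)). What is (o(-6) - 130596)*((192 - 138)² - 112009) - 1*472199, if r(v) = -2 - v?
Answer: 28493383551/2 ≈ 1.4247e+10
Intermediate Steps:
o(H) = -½ (o(H) = 1/(H + (-2 - H)) = 1/(-2) = -½)
(o(-6) - 130596)*((192 - 138)² - 112009) - 1*472199 = (-½ - 130596)*((192 - 138)² - 112009) - 1*472199 = -261193*(54² - 112009)/2 - 472199 = -261193*(2916 - 112009)/2 - 472199 = -261193/2*(-109093) - 472199 = 28494327949/2 - 472199 = 28493383551/2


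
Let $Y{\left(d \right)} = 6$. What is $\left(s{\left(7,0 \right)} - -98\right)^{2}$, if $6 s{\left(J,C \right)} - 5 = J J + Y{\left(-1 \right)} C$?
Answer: $11449$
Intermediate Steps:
$s{\left(J,C \right)} = \frac{5}{6} + C + \frac{J^{2}}{6}$ ($s{\left(J,C \right)} = \frac{5}{6} + \frac{J J + 6 C}{6} = \frac{5}{6} + \frac{J^{2} + 6 C}{6} = \frac{5}{6} + \left(C + \frac{J^{2}}{6}\right) = \frac{5}{6} + C + \frac{J^{2}}{6}$)
$\left(s{\left(7,0 \right)} - -98\right)^{2} = \left(\left(\frac{5}{6} + 0 + \frac{7^{2}}{6}\right) - -98\right)^{2} = \left(\left(\frac{5}{6} + 0 + \frac{1}{6} \cdot 49\right) + 98\right)^{2} = \left(\left(\frac{5}{6} + 0 + \frac{49}{6}\right) + 98\right)^{2} = \left(9 + 98\right)^{2} = 107^{2} = 11449$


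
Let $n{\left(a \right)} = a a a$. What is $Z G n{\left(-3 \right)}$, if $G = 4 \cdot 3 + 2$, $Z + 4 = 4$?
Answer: $0$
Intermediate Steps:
$Z = 0$ ($Z = -4 + 4 = 0$)
$n{\left(a \right)} = a^{3}$ ($n{\left(a \right)} = a^{2} a = a^{3}$)
$G = 14$ ($G = 12 + 2 = 14$)
$Z G n{\left(-3 \right)} = 0 \cdot 14 \left(-3\right)^{3} = 0 \left(-27\right) = 0$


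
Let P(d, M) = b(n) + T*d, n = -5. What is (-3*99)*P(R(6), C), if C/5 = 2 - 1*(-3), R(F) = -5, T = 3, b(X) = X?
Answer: 5940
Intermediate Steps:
C = 25 (C = 5*(2 - 1*(-3)) = 5*(2 + 3) = 5*5 = 25)
P(d, M) = -5 + 3*d
(-3*99)*P(R(6), C) = (-3*99)*(-5 + 3*(-5)) = -297*(-5 - 15) = -297*(-20) = 5940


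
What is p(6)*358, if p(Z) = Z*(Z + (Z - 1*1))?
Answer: 23628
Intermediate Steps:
p(Z) = Z*(-1 + 2*Z) (p(Z) = Z*(Z + (Z - 1)) = Z*(Z + (-1 + Z)) = Z*(-1 + 2*Z))
p(6)*358 = (6*(-1 + 2*6))*358 = (6*(-1 + 12))*358 = (6*11)*358 = 66*358 = 23628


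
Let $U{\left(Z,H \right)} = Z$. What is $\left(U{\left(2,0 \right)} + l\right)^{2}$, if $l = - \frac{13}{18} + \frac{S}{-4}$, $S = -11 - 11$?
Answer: $\frac{3721}{81} \approx 45.938$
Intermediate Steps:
$S = -22$
$l = \frac{43}{9}$ ($l = - \frac{13}{18} - \frac{22}{-4} = \left(-13\right) \frac{1}{18} - - \frac{11}{2} = - \frac{13}{18} + \frac{11}{2} = \frac{43}{9} \approx 4.7778$)
$\left(U{\left(2,0 \right)} + l\right)^{2} = \left(2 + \frac{43}{9}\right)^{2} = \left(\frac{61}{9}\right)^{2} = \frac{3721}{81}$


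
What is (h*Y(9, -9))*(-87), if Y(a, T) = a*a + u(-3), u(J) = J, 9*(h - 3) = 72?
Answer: -74646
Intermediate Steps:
h = 11 (h = 3 + (⅑)*72 = 3 + 8 = 11)
Y(a, T) = -3 + a² (Y(a, T) = a*a - 3 = a² - 3 = -3 + a²)
(h*Y(9, -9))*(-87) = (11*(-3 + 9²))*(-87) = (11*(-3 + 81))*(-87) = (11*78)*(-87) = 858*(-87) = -74646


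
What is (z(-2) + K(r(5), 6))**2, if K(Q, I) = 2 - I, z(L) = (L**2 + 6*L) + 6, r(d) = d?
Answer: 36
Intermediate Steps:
z(L) = 6 + L**2 + 6*L
(z(-2) + K(r(5), 6))**2 = ((6 + (-2)**2 + 6*(-2)) + (2 - 1*6))**2 = ((6 + 4 - 12) + (2 - 6))**2 = (-2 - 4)**2 = (-6)**2 = 36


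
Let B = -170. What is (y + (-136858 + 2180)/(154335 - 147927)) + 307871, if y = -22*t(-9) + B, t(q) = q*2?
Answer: 987075449/3204 ≈ 3.0808e+5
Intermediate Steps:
t(q) = 2*q
y = 226 (y = -44*(-9) - 170 = -22*(-18) - 170 = 396 - 170 = 226)
(y + (-136858 + 2180)/(154335 - 147927)) + 307871 = (226 + (-136858 + 2180)/(154335 - 147927)) + 307871 = (226 - 134678/6408) + 307871 = (226 - 134678*1/6408) + 307871 = (226 - 67339/3204) + 307871 = 656765/3204 + 307871 = 987075449/3204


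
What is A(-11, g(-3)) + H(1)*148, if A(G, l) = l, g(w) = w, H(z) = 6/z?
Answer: 885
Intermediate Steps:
A(-11, g(-3)) + H(1)*148 = -3 + (6/1)*148 = -3 + (6*1)*148 = -3 + 6*148 = -3 + 888 = 885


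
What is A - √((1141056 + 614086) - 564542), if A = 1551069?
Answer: 1551069 - 10*√11906 ≈ 1.5500e+6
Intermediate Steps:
A - √((1141056 + 614086) - 564542) = 1551069 - √((1141056 + 614086) - 564542) = 1551069 - √(1755142 - 564542) = 1551069 - √1190600 = 1551069 - 10*√11906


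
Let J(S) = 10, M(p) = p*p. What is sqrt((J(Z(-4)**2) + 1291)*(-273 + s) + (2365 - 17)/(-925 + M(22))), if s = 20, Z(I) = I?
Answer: I*sqrt(145158821)/21 ≈ 573.72*I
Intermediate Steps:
M(p) = p**2
sqrt((J(Z(-4)**2) + 1291)*(-273 + s) + (2365 - 17)/(-925 + M(22))) = sqrt((10 + 1291)*(-273 + 20) + (2365 - 17)/(-925 + 22**2)) = sqrt(1301*(-253) + 2348/(-925 + 484)) = sqrt(-329153 + 2348/(-441)) = sqrt(-329153 + 2348*(-1/441)) = sqrt(-329153 - 2348/441) = sqrt(-145158821/441) = I*sqrt(145158821)/21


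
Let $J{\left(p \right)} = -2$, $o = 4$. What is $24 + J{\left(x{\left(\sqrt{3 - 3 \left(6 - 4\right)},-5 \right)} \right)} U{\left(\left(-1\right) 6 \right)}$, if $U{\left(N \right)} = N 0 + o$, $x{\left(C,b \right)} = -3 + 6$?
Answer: $16$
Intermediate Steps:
$x{\left(C,b \right)} = 3$
$U{\left(N \right)} = 4$ ($U{\left(N \right)} = N 0 + 4 = 0 + 4 = 4$)
$24 + J{\left(x{\left(\sqrt{3 - 3 \left(6 - 4\right)},-5 \right)} \right)} U{\left(\left(-1\right) 6 \right)} = 24 - 8 = 16$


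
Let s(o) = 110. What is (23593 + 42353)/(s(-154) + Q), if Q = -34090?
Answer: -32973/16990 ≈ -1.9407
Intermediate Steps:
(23593 + 42353)/(s(-154) + Q) = (23593 + 42353)/(110 - 34090) = 65946/(-33980) = 65946*(-1/33980) = -32973/16990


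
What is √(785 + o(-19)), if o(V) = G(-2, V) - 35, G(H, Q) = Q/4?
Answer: √2981/2 ≈ 27.299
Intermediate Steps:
G(H, Q) = Q/4 (G(H, Q) = Q*(¼) = Q/4)
o(V) = -35 + V/4 (o(V) = V/4 - 35 = -35 + V/4)
√(785 + o(-19)) = √(785 + (-35 + (¼)*(-19))) = √(785 + (-35 - 19/4)) = √(785 - 159/4) = √(2981/4) = √2981/2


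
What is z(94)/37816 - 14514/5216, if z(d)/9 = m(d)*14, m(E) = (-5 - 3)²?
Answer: -194325/75632 ≈ -2.5693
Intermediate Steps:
m(E) = 64 (m(E) = (-8)² = 64)
z(d) = 8064 (z(d) = 9*(64*14) = 9*896 = 8064)
z(94)/37816 - 14514/5216 = 8064/37816 - 14514/5216 = 8064*(1/37816) - 14514*1/5216 = 1008/4727 - 7257/2608 = -194325/75632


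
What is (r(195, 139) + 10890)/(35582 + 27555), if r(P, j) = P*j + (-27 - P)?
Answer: 37773/63137 ≈ 0.59827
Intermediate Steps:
r(P, j) = -27 - P + P*j
(r(195, 139) + 10890)/(35582 + 27555) = ((-27 - 1*195 + 195*139) + 10890)/(35582 + 27555) = ((-27 - 195 + 27105) + 10890)/63137 = (26883 + 10890)*(1/63137) = 37773*(1/63137) = 37773/63137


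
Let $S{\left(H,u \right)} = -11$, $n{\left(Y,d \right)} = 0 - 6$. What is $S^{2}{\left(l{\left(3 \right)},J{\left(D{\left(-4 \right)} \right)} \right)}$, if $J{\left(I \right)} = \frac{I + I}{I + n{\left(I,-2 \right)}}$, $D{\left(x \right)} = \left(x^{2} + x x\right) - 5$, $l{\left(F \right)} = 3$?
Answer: $121$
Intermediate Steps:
$n{\left(Y,d \right)} = -6$ ($n{\left(Y,d \right)} = 0 - 6 = -6$)
$D{\left(x \right)} = -5 + 2 x^{2}$ ($D{\left(x \right)} = \left(x^{2} + x^{2}\right) - 5 = 2 x^{2} - 5 = -5 + 2 x^{2}$)
$J{\left(I \right)} = \frac{2 I}{-6 + I}$ ($J{\left(I \right)} = \frac{I + I}{I - 6} = \frac{2 I}{-6 + I}$)
$S^{2}{\left(l{\left(3 \right)},J{\left(D{\left(-4 \right)} \right)} \right)} = \left(-11\right)^{2} = 121$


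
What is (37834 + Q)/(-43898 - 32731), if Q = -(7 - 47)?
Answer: -37874/76629 ≈ -0.49425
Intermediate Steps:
Q = 40 (Q = -1*(-40) = 40)
(37834 + Q)/(-43898 - 32731) = (37834 + 40)/(-43898 - 32731) = 37874/(-76629) = 37874*(-1/76629) = -37874/76629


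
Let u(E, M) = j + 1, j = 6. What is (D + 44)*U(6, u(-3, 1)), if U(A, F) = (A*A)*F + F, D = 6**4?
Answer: 347060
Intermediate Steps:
u(E, M) = 7 (u(E, M) = 6 + 1 = 7)
D = 1296
U(A, F) = F + F*A**2 (U(A, F) = A**2*F + F = F*A**2 + F = F + F*A**2)
(D + 44)*U(6, u(-3, 1)) = (1296 + 44)*(7*(1 + 6**2)) = 1340*(7*(1 + 36)) = 1340*(7*37) = 1340*259 = 347060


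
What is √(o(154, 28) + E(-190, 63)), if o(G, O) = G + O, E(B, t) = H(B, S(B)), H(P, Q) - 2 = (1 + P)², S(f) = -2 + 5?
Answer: √35905 ≈ 189.49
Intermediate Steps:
S(f) = 3
H(P, Q) = 2 + (1 + P)²
E(B, t) = 2 + (1 + B)²
√(o(154, 28) + E(-190, 63)) = √((154 + 28) + (2 + (1 - 190)²)) = √(182 + (2 + (-189)²)) = √(182 + (2 + 35721)) = √(182 + 35723) = √35905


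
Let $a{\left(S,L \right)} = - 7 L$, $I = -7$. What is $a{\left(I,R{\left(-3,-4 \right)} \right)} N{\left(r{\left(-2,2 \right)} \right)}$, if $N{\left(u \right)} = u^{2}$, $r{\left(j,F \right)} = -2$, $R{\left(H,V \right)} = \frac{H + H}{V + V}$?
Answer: $-21$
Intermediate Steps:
$R{\left(H,V \right)} = \frac{H}{V}$ ($R{\left(H,V \right)} = \frac{2 H}{2 V} = 2 H \frac{1}{2 V} = \frac{H}{V}$)
$a{\left(I,R{\left(-3,-4 \right)} \right)} N{\left(r{\left(-2,2 \right)} \right)} = - 7 \left(- \frac{3}{-4}\right) \left(-2\right)^{2} = - 7 \left(\left(-3\right) \left(- \frac{1}{4}\right)\right) 4 = \left(-7\right) \frac{3}{4} \cdot 4 = \left(- \frac{21}{4}\right) 4 = -21$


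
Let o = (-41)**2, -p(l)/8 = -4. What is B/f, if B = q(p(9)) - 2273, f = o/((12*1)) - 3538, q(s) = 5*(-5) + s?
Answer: 27192/40775 ≈ 0.66688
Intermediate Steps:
p(l) = 32 (p(l) = -8*(-4) = 32)
q(s) = -25 + s
o = 1681
f = -40775/12 (f = 1681/((12*1)) - 3538 = 1681/12 - 3538 = -40775/12 ≈ -3397.9)
B = -2266 (B = (-25 + 32) - 2273 = 7 - 2273 = -2266)
B/f = -2266/(-40775/12) = -2266*(-12/40775) = 27192/40775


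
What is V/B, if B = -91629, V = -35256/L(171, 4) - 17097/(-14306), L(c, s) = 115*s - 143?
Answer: 166317529/138512566086 ≈ 0.0012007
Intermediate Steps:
L(c, s) = -143 + 115*s
V = -498952587/4535002 (V = -35256/(-143 + 115*4) - 17097/(-14306) = -35256/(-143 + 460) - 17097*(-1/14306) = -35256/317 + 17097/14306 = -498952587/4535002 ≈ -110.02)
V/B = -498952587/4535002/(-91629) = -498952587/4535002*(-1/91629) = 166317529/138512566086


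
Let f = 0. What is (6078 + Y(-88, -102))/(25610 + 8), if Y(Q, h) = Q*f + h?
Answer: 2988/12809 ≈ 0.23327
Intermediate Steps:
Y(Q, h) = h (Y(Q, h) = Q*0 + h = 0 + h = h)
(6078 + Y(-88, -102))/(25610 + 8) = (6078 - 102)/(25610 + 8) = 5976/25618 = 5976*(1/25618) = 2988/12809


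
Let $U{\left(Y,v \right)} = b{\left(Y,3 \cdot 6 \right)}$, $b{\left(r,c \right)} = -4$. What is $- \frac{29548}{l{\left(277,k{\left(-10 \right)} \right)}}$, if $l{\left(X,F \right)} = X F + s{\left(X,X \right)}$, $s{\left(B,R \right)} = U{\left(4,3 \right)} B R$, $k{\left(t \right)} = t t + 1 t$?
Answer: $\frac{14774}{140993} \approx 0.10479$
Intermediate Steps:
$U{\left(Y,v \right)} = -4$
$k{\left(t \right)} = t + t^{2}$ ($k{\left(t \right)} = t^{2} + t = t + t^{2}$)
$s{\left(B,R \right)} = - 4 B R$
$l{\left(X,F \right)} = - 4 X^{2} + F X$ ($l{\left(X,F \right)} = X F - 4 X X = F X - 4 X^{2} = - 4 X^{2} + F X$)
$- \frac{29548}{l{\left(277,k{\left(-10 \right)} \right)}} = - \frac{29548}{277 \left(- 10 \left(1 - 10\right) - 1108\right)} = - \frac{29548}{277 \left(\left(-10\right) \left(-9\right) - 1108\right)} = - \frac{29548}{277 \left(90 - 1108\right)} = - \frac{29548}{277 \left(-1018\right)} = - \frac{29548}{-281986} = \left(-29548\right) \left(- \frac{1}{281986}\right) = \frac{14774}{140993}$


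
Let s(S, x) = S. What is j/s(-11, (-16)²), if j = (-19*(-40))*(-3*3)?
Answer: 6840/11 ≈ 621.82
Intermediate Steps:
j = -6840 (j = 760*(-9) = -6840)
j/s(-11, (-16)²) = -6840/(-11) = -6840*(-1/11) = 6840/11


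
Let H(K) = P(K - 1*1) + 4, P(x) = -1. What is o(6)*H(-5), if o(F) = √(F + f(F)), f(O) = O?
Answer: 6*√3 ≈ 10.392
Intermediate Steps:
H(K) = 3 (H(K) = -1 + 4 = 3)
o(F) = √2*√F (o(F) = √(F + F) = √(2*F) = √2*√F)
o(6)*H(-5) = (√2*√6)*3 = (2*√3)*3 = 6*√3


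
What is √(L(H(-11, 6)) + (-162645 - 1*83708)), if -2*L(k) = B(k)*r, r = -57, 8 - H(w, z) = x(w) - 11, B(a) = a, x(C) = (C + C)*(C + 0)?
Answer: 11*I*√8354/2 ≈ 502.7*I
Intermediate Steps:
x(C) = 2*C² (x(C) = (2*C)*C = 2*C²)
H(w, z) = 19 - 2*w² (H(w, z) = 8 - (2*w² - 11) = 8 - (-11 + 2*w²) = 8 + (11 - 2*w²) = 19 - 2*w²)
L(k) = 57*k/2 (L(k) = -k*(-57)/2 = -(-57)*k/2 = 57*k/2)
√(L(H(-11, 6)) + (-162645 - 1*83708)) = √(57*(19 - 2*(-11)²)/2 + (-162645 - 1*83708)) = √(57*(19 - 2*121)/2 + (-162645 - 83708)) = √(57*(19 - 242)/2 - 246353) = √((57/2)*(-223) - 246353) = √(-12711/2 - 246353) = √(-505417/2) = 11*I*√8354/2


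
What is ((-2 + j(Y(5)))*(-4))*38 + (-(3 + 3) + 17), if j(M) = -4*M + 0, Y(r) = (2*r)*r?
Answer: 30715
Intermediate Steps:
Y(r) = 2*r**2
j(M) = -4*M
((-2 + j(Y(5)))*(-4))*38 + (-(3 + 3) + 17) = ((-2 - 8*5**2)*(-4))*38 + (-(3 + 3) + 17) = ((-2 - 8*25)*(-4))*38 + (-1*6 + 17) = ((-2 - 4*50)*(-4))*38 + (-6 + 17) = ((-2 - 200)*(-4))*38 + 11 = -202*(-4)*38 + 11 = 808*38 + 11 = 30704 + 11 = 30715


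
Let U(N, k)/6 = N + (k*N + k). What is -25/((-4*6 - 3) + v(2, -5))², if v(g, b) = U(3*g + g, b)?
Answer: -25/62001 ≈ -0.00040322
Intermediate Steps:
U(N, k) = 6*N + 6*k + 6*N*k (U(N, k) = 6*(N + (k*N + k)) = 6*(N + (N*k + k)) = 6*(N + (k + N*k)) = 6*(N + k + N*k) = 6*N + 6*k + 6*N*k)
v(g, b) = 6*b + 24*g + 24*b*g (v(g, b) = 6*(3*g + g) + 6*b + 6*(3*g + g)*b = 6*(4*g) + 6*b + 6*(4*g)*b = 24*g + 6*b + 24*b*g = 6*b + 24*g + 24*b*g)
-25/((-4*6 - 3) + v(2, -5))² = -25/((-4*6 - 3) + (6*(-5) + 24*2 + 24*(-5)*2))² = -25/((-24 - 3) + (-30 + 48 - 240))² = -25/(-27 - 222)² = -25/((-249)²) = -25/62001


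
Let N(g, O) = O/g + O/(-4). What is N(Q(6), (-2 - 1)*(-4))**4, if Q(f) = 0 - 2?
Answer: 6561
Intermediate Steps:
Q(f) = -2
N(g, O) = -O/4 + O/g (N(g, O) = O/g + O*(-1/4) = O/g - O/4 = -O/4 + O/g)
N(Q(6), (-2 - 1)*(-4))**4 = (-(-2 - 1)*(-4)/4 + ((-2 - 1)*(-4))/(-2))**4 = (-(-3)*(-4)/4 - 3*(-4)*(-1/2))**4 = (-1/4*12 + 12*(-1/2))**4 = (-3 - 6)**4 = (-9)**4 = 6561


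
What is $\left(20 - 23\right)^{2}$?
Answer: $9$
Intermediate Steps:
$\left(20 - 23\right)^{2} = \left(-3\right)^{2} = 9$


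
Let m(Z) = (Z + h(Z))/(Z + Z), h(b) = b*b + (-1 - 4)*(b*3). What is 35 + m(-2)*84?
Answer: -637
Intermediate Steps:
h(b) = b² - 15*b
m(Z) = (Z + Z*(-15 + Z))/(2*Z) (m(Z) = (Z + Z*(-15 + Z))/(Z + Z) = (Z + Z*(-15 + Z))/((2*Z)) = (Z + Z*(-15 + Z))*(1/(2*Z)) = (Z + Z*(-15 + Z))/(2*Z))
35 + m(-2)*84 = 35 + (-7 + (½)*(-2))*84 = 35 + (-7 - 1)*84 = 35 - 8*84 = 35 - 672 = -637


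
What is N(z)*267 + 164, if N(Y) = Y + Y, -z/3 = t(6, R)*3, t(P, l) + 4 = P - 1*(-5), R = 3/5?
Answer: -33478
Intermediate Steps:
R = ⅗ (R = 3*(⅕) = ⅗ ≈ 0.60000)
t(P, l) = 1 + P (t(P, l) = -4 + (P - 1*(-5)) = -4 + (P + 5) = -4 + (5 + P) = 1 + P)
z = -63 (z = -3*(1 + 6)*3 = -21*3 = -3*21 = -63)
N(Y) = 2*Y
N(z)*267 + 164 = (2*(-63))*267 + 164 = -126*267 + 164 = -33642 + 164 = -33478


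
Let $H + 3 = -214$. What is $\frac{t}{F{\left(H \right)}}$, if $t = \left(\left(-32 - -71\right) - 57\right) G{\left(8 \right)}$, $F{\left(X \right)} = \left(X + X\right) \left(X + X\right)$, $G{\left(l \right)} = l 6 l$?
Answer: $- \frac{1728}{47089} \approx -0.036696$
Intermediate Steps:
$H = -217$ ($H = -3 - 214 = -217$)
$G{\left(l \right)} = 6 l^{2}$ ($G{\left(l \right)} = 6 l l = 6 l^{2}$)
$F{\left(X \right)} = 4 X^{2}$ ($F{\left(X \right)} = 2 X 2 X = 4 X^{2}$)
$t = -6912$ ($t = \left(\left(-32 - -71\right) - 57\right) 6 \cdot 8^{2} = \left(\left(-32 + 71\right) - 57\right) 6 \cdot 64 = \left(39 - 57\right) 384 = \left(-18\right) 384 = -6912$)
$\frac{t}{F{\left(H \right)}} = - \frac{6912}{4 \left(-217\right)^{2}} = - \frac{6912}{4 \cdot 47089} = - \frac{6912}{188356} = \left(-6912\right) \frac{1}{188356} = - \frac{1728}{47089}$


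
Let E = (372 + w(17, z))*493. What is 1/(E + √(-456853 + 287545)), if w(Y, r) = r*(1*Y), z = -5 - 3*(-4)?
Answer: 242063/58594665277 - 6*I*√4703/58594665277 ≈ 4.1311e-6 - 7.0223e-9*I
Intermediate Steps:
z = 7 (z = -5 + 12 = 7)
w(Y, r) = Y*r (w(Y, r) = r*Y = Y*r)
E = 242063 (E = (372 + 17*7)*493 = (372 + 119)*493 = 491*493 = 242063)
1/(E + √(-456853 + 287545)) = 1/(242063 + √(-456853 + 287545)) = 1/(242063 + √(-169308)) = 1/(242063 + 6*I*√4703)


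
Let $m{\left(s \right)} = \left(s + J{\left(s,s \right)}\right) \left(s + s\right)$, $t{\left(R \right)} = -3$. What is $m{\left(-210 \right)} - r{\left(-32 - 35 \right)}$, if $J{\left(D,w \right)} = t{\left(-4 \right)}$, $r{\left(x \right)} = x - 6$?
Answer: $89533$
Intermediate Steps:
$r{\left(x \right)} = -6 + x$
$J{\left(D,w \right)} = -3$
$m{\left(s \right)} = 2 s \left(-3 + s\right)$ ($m{\left(s \right)} = \left(s - 3\right) \left(s + s\right) = \left(-3 + s\right) 2 s = 2 s \left(-3 + s\right)$)
$m{\left(-210 \right)} - r{\left(-32 - 35 \right)} = 2 \left(-210\right) \left(-3 - 210\right) - \left(-6 - 67\right) = 2 \left(-210\right) \left(-213\right) - \left(-6 - 67\right) = 89460 - -73 = 89460 + 73 = 89533$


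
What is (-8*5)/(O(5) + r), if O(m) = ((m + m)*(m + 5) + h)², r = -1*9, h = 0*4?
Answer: -40/9991 ≈ -0.0040036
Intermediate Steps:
h = 0
r = -9
O(m) = 4*m²*(5 + m)² (O(m) = ((m + m)*(m + 5) + 0)² = ((2*m)*(5 + m) + 0)² = (2*m*(5 + m) + 0)² = (2*m*(5 + m))² = 4*m²*(5 + m)²)
(-8*5)/(O(5) + r) = (-8*5)/(4*5²*(5 + 5)² - 9) = -40/(4*25*10² - 9) = -40/(4*25*100 - 9) = -40/(10000 - 9) = -40/9991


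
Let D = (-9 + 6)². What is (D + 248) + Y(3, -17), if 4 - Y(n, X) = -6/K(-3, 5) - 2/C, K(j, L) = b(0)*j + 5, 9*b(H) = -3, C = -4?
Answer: 523/2 ≈ 261.50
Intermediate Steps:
b(H) = -⅓ (b(H) = (⅑)*(-3) = -⅓)
K(j, L) = 5 - j/3 (K(j, L) = -j/3 + 5 = 5 - j/3)
Y(n, X) = 9/2 (Y(n, X) = 4 - (-6/(5 - ⅓*(-3)) - 2/(-4)) = 4 - (-6/(5 + 1) - 2*(-¼)) = 4 - (-6/6 + ½) = 4 - (-6*⅙ + ½) = 4 - (-1 + ½) = 4 - 1*(-½) = 4 + ½ = 9/2)
D = 9 (D = (-3)² = 9)
(D + 248) + Y(3, -17) = (9 + 248) + 9/2 = 257 + 9/2 = 523/2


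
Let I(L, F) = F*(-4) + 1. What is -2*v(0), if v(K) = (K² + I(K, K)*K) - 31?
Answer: 62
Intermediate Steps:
I(L, F) = 1 - 4*F (I(L, F) = -4*F + 1 = 1 - 4*F)
v(K) = -31 + K² + K*(1 - 4*K) (v(K) = (K² + (1 - 4*K)*K) - 31 = (K² + K*(1 - 4*K)) - 31 = -31 + K² + K*(1 - 4*K))
-2*v(0) = -2*(-31 + 0 - 3*0²) = -2*(-31 + 0 - 3*0) = -2*(-31 + 0 + 0) = -2*(-31) = 62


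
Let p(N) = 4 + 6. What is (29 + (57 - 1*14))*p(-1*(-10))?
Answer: 720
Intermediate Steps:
p(N) = 10
(29 + (57 - 1*14))*p(-1*(-10)) = (29 + (57 - 1*14))*10 = (29 + (57 - 14))*10 = (29 + 43)*10 = 72*10 = 720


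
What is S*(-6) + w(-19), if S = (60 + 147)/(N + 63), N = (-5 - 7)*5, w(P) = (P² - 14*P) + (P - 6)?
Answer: 188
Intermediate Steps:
w(P) = -6 + P² - 13*P (w(P) = (P² - 14*P) + (-6 + P) = -6 + P² - 13*P)
N = -60 (N = -12*5 = -60)
S = 69 (S = (60 + 147)/(-60 + 63) = 207/3 = 207*(⅓) = 69)
S*(-6) + w(-19) = 69*(-6) + (-6 + (-19)² - 13*(-19)) = -414 + (-6 + 361 + 247) = -414 + 602 = 188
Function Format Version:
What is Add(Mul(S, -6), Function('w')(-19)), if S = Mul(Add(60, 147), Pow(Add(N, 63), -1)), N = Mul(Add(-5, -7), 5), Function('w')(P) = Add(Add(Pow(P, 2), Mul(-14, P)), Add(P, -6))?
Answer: 188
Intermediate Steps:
Function('w')(P) = Add(-6, Pow(P, 2), Mul(-13, P)) (Function('w')(P) = Add(Add(Pow(P, 2), Mul(-14, P)), Add(-6, P)) = Add(-6, Pow(P, 2), Mul(-13, P)))
N = -60 (N = Mul(-12, 5) = -60)
S = 69 (S = Mul(Add(60, 147), Pow(Add(-60, 63), -1)) = Mul(207, Pow(3, -1)) = Mul(207, Rational(1, 3)) = 69)
Add(Mul(S, -6), Function('w')(-19)) = Add(Mul(69, -6), Add(-6, Pow(-19, 2), Mul(-13, -19))) = Add(-414, Add(-6, 361, 247)) = Add(-414, 602) = 188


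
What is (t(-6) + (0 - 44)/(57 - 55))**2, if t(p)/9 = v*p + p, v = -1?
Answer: 484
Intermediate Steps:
t(p) = 0 (t(p) = 9*(-p + p) = 9*0 = 0)
(t(-6) + (0 - 44)/(57 - 55))**2 = (0 + (0 - 44)/(57 - 55))**2 = (0 - 44/2)**2 = (0 - 44*1/2)**2 = (0 - 22)**2 = (-22)**2 = 484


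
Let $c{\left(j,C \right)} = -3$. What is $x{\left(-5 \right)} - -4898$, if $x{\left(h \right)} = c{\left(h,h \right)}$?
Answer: $4895$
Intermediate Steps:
$x{\left(h \right)} = -3$
$x{\left(-5 \right)} - -4898 = -3 - -4898 = -3 + 4898 = 4895$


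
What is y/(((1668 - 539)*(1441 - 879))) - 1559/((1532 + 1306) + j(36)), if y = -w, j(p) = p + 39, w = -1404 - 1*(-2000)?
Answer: -495459265/924146337 ≈ -0.53613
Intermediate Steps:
w = 596 (w = -1404 + 2000 = 596)
j(p) = 39 + p
y = -596 (y = -1*596 = -596)
y/(((1668 - 539)*(1441 - 879))) - 1559/((1532 + 1306) + j(36)) = -596*1/((1441 - 879)*(1668 - 539)) - 1559/((1532 + 1306) + (39 + 36)) = -596/(1129*562) - 1559/(2838 + 75) = -596/634498 - 1559/2913 = -596*1/634498 - 1559*1/2913 = -298/317249 - 1559/2913 = -495459265/924146337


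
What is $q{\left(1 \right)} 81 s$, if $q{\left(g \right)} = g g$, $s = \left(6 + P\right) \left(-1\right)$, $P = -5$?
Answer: $-81$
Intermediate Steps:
$s = -1$ ($s = \left(6 - 5\right) \left(-1\right) = 1 \left(-1\right) = -1$)
$q{\left(g \right)} = g^{2}$
$q{\left(1 \right)} 81 s = 1^{2} \cdot 81 \left(-1\right) = 1 \cdot 81 \left(-1\right) = 81 \left(-1\right) = -81$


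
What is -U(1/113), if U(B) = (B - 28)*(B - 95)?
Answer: -33951642/12769 ≈ -2658.9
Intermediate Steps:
U(B) = (-95 + B)*(-28 + B) (U(B) = (-28 + B)*(-95 + B) = (-95 + B)*(-28 + B))
-U(1/113) = -(2660 + (1/113)**2 - 123/113) = -(2660 + (1/113)**2 - 123*1/113) = -(2660 + 1/12769 - 123/113) = -1*33951642/12769 = -33951642/12769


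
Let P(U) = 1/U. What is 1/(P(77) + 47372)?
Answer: 77/3647645 ≈ 2.1110e-5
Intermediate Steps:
1/(P(77) + 47372) = 1/(1/77 + 47372) = 1/(3647645/77) = 77/3647645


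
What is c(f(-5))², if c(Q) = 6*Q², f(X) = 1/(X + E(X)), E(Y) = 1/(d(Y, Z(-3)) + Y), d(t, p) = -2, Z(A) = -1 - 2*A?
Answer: 2401/46656 ≈ 0.051462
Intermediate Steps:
E(Y) = 1/(-2 + Y)
f(X) = 1/(X + 1/(-2 + X))
c(f(-5))² = (6*((-2 - 5)/(1 - 5*(-2 - 5)))²)² = (6*(-7/(1 - 5*(-7)))²)² = (6*(-7/(1 + 35))²)² = (6*(-7/36)²)² = (6*(49/1296))² = (49/216)² = 2401/46656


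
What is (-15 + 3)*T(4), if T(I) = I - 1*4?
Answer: 0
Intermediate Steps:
T(I) = -4 + I (T(I) = I - 4 = -4 + I)
(-15 + 3)*T(4) = (-15 + 3)*(-4 + 4) = -12*0 = 0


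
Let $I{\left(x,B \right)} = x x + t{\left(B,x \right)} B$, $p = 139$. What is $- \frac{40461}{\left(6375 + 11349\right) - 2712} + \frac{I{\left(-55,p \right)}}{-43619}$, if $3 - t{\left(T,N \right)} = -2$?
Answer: $- \frac{606904333}{218269476} \approx -2.7805$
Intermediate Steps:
$t{\left(T,N \right)} = 5$ ($t{\left(T,N \right)} = 3 - -2 = 3 + 2 = 5$)
$I{\left(x,B \right)} = x^{2} + 5 B$ ($I{\left(x,B \right)} = x x + 5 B = x^{2} + 5 B$)
$- \frac{40461}{\left(6375 + 11349\right) - 2712} + \frac{I{\left(-55,p \right)}}{-43619} = - \frac{40461}{\left(6375 + 11349\right) - 2712} + \frac{\left(-55\right)^{2} + 5 \cdot 139}{-43619} = - \frac{40461}{17724 - 2712} + \left(3025 + 695\right) \left(- \frac{1}{43619}\right) = - \frac{40461}{15012} + 3720 \left(- \frac{1}{43619}\right) = \left(-40461\right) \frac{1}{15012} - \frac{3720}{43619} = - \frac{13487}{5004} - \frac{3720}{43619} = - \frac{606904333}{218269476}$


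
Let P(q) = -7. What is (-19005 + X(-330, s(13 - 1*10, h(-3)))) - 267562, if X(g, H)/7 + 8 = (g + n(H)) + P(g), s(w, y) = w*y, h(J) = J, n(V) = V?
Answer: -289045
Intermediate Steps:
X(g, H) = -105 + 7*H + 7*g (X(g, H) = -56 + 7*((g + H) - 7) = -56 + 7*((H + g) - 7) = -56 + 7*(-7 + H + g) = -56 + (-49 + 7*H + 7*g) = -105 + 7*H + 7*g)
(-19005 + X(-330, s(13 - 1*10, h(-3)))) - 267562 = (-19005 + (-105 + 7*((13 - 1*10)*(-3)) + 7*(-330))) - 267562 = (-19005 + (-105 + 7*((13 - 10)*(-3)) - 2310)) - 267562 = (-19005 + (-105 + 7*(3*(-3)) - 2310)) - 267562 = (-19005 + (-105 + 7*(-9) - 2310)) - 267562 = (-19005 + (-105 - 63 - 2310)) - 267562 = (-19005 - 2478) - 267562 = -21483 - 267562 = -289045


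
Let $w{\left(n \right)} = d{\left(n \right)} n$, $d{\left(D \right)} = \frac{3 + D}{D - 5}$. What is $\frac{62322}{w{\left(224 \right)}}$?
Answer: $\frac{6824259}{25424} \approx 268.42$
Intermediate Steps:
$d{\left(D \right)} = \frac{3 + D}{-5 + D}$
$w{\left(n \right)} = \frac{n \left(3 + n\right)}{-5 + n}$ ($w{\left(n \right)} = \frac{3 + n}{-5 + n} n = \frac{n \left(3 + n\right)}{-5 + n}$)
$\frac{62322}{w{\left(224 \right)}} = \frac{62322}{224 \frac{1}{-5 + 224} \left(3 + 224\right)} = \frac{62322}{224 \cdot \frac{1}{219} \cdot 227} = \frac{62322}{\frac{50848}{219}} = 62322 \cdot \frac{219}{50848} = \frac{6824259}{25424}$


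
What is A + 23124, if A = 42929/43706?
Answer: 1010700473/43706 ≈ 23125.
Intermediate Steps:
A = 42929/43706 (A = 42929*(1/43706) = 42929/43706 ≈ 0.98222)
A + 23124 = 42929/43706 + 23124 = 1010700473/43706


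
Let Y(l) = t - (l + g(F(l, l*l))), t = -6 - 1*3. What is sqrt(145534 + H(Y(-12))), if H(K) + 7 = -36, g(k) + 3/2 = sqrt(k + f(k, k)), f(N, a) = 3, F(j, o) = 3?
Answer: sqrt(145491) ≈ 381.43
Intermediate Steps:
g(k) = -3/2 + sqrt(3 + k) (g(k) = -3/2 + sqrt(k + 3) = -3/2 + sqrt(3 + k))
t = -9 (t = -6 - 3 = -9)
Y(l) = -15/2 - l - sqrt(6) (Y(l) = -9 - (l + (-3/2 + sqrt(3 + 3))) = -9 - (l + (-3/2 + sqrt(6))) = -9 - (-3/2 + l + sqrt(6)) = -9 + (3/2 - l - sqrt(6)) = -15/2 - l - sqrt(6))
H(K) = -43 (H(K) = -7 - 36 = -43)
sqrt(145534 + H(Y(-12))) = sqrt(145534 - 43) = sqrt(145491)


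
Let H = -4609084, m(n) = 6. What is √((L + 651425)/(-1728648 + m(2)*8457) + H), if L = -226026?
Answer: I*√1500320363959582/18042 ≈ 2146.9*I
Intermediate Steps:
√((L + 651425)/(-1728648 + m(2)*8457) + H) = √((-226026 + 651425)/(-1728648 + 6*8457) - 4609084) = √(425399/(-1728648 + 50742) - 4609084) = √(425399/(-1677906) - 4609084) = √(425399*(-1/1677906) - 4609084) = √(-425399/1677906 - 4609084) = √(-7733610123503/1677906) = I*√1500320363959582/18042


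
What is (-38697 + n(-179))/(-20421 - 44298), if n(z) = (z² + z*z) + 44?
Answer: -25429/64719 ≈ -0.39291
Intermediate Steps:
n(z) = 44 + 2*z² (n(z) = (z² + z²) + 44 = 2*z² + 44 = 44 + 2*z²)
(-38697 + n(-179))/(-20421 - 44298) = (-38697 + (44 + 2*(-179)²))/(-20421 - 44298) = (-38697 + (44 + 2*32041))/(-64719) = (-38697 + (44 + 64082))*(-1/64719) = (-38697 + 64126)*(-1/64719) = 25429*(-1/64719) = -25429/64719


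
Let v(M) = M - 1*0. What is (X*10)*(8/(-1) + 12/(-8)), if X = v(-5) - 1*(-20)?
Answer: -1425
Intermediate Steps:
v(M) = M (v(M) = M + 0 = M)
X = 15 (X = -5 - 1*(-20) = -5 + 20 = 15)
(X*10)*(8/(-1) + 12/(-8)) = (15*10)*(8/(-1) + 12/(-8)) = 150*(8*(-1) + 12*(-1/8)) = 150*(-8 - 3/2) = 150*(-19/2) = -1425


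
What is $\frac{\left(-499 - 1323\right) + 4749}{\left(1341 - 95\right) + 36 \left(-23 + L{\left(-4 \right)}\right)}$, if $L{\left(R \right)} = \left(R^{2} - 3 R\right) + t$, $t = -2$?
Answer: $\frac{2927}{1354} \approx 2.1617$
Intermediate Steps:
$L{\left(R \right)} = -2 + R^{2} - 3 R$ ($L{\left(R \right)} = \left(R^{2} - 3 R\right) - 2 = -2 + R^{2} - 3 R$)
$\frac{\left(-499 - 1323\right) + 4749}{\left(1341 - 95\right) + 36 \left(-23 + L{\left(-4 \right)}\right)} = \frac{\left(-499 - 1323\right) + 4749}{\left(1341 - 95\right) + 36 \left(-23 - \left(-10 - 16\right)\right)} = \frac{-1822 + 4749}{1246 + 36 \left(-23 + \left(-2 + 16 + 12\right)\right)} = \frac{2927}{1246 + 36 \left(-23 + 26\right)} = \frac{2927}{1246 + 36 \cdot 3} = \frac{2927}{1246 + 108} = \frac{2927}{1354}$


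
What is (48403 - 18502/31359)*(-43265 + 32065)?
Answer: -16999933160000/31359 ≈ -5.4211e+8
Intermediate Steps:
(48403 - 18502/31359)*(-43265 + 32065) = (48403 - 18502*1/31359)*(-11200) = (48403 - 18502/31359)*(-11200) = (1517851175/31359)*(-11200) = -16999933160000/31359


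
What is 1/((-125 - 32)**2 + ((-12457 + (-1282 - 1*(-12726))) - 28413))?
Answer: -1/4777 ≈ -0.00020934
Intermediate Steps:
1/((-125 - 32)**2 + ((-12457 + (-1282 - 1*(-12726))) - 28413)) = 1/((-157)**2 + ((-12457 + (-1282 + 12726)) - 28413)) = 1/(24649 + ((-12457 + 11444) - 28413)) = 1/(24649 + (-1013 - 28413)) = 1/(24649 - 29426) = 1/(-4777) = -1/4777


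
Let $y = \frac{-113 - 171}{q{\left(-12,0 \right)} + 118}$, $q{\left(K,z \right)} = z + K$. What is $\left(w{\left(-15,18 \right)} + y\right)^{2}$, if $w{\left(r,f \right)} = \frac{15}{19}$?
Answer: $\frac{3621409}{1014049} \approx 3.5712$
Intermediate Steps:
$w{\left(r,f \right)} = \frac{15}{19}$ ($w{\left(r,f \right)} = 15 \cdot \frac{1}{19} = \frac{15}{19}$)
$q{\left(K,z \right)} = K + z$
$y = - \frac{142}{53}$ ($y = \frac{-113 - 171}{\left(-12 + 0\right) + 118} = - \frac{284}{-12 + 118} = - \frac{284}{106} = \left(-284\right) \frac{1}{106} = - \frac{142}{53} \approx -2.6792$)
$\left(w{\left(-15,18 \right)} + y\right)^{2} = \left(\frac{15}{19} - \frac{142}{53}\right)^{2} = \left(- \frac{1903}{1007}\right)^{2} = \frac{3621409}{1014049}$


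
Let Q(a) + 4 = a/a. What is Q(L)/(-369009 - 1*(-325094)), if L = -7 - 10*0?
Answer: 3/43915 ≈ 6.8314e-5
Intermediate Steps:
L = -7 (L = -7 + 0 = -7)
Q(a) = -3 (Q(a) = -4 + a/a = -4 + 1 = -3)
Q(L)/(-369009 - 1*(-325094)) = -3/(-369009 - 1*(-325094)) = -3/(-369009 + 325094) = -3/(-43915) = -3*(-1/43915) = 3/43915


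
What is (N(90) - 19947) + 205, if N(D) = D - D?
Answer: -19742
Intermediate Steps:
N(D) = 0
(N(90) - 19947) + 205 = (0 - 19947) + 205 = -19947 + 205 = -19742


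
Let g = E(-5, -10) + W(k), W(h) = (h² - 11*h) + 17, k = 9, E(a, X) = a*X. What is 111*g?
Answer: 5439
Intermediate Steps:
E(a, X) = X*a
W(h) = 17 + h² - 11*h
g = 49 (g = -10*(-5) + (17 + 9² - 11*9) = 50 + (17 + 81 - 99) = 50 - 1 = 49)
111*g = 111*49 = 5439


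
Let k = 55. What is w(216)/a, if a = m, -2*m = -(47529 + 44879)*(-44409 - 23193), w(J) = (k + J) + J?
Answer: -487/3123482808 ≈ -1.5592e-7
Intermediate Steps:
w(J) = 55 + 2*J (w(J) = (55 + J) + J = 55 + 2*J)
m = -3123482808 (m = -(-1)*(47529 + 44879)*(-44409 - 23193)/2 = -(-1)*92408*(-67602)/2 = -(-1)*(-6246965616)/2 = -½*6246965616 = -3123482808)
a = -3123482808
w(216)/a = (55 + 2*216)/(-3123482808) = (55 + 432)*(-1/3123482808) = 487*(-1/3123482808) = -487/3123482808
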